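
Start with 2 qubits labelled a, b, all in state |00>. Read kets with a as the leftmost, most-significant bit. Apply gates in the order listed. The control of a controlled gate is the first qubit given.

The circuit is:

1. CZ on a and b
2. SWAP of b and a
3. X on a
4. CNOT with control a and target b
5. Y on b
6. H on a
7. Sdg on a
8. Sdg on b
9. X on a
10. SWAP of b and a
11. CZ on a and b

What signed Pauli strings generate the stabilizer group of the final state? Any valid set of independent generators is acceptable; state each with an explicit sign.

One valid set of independent stabilizer generators is -IY, +ZI (any independent generating set of the same group is equally correct).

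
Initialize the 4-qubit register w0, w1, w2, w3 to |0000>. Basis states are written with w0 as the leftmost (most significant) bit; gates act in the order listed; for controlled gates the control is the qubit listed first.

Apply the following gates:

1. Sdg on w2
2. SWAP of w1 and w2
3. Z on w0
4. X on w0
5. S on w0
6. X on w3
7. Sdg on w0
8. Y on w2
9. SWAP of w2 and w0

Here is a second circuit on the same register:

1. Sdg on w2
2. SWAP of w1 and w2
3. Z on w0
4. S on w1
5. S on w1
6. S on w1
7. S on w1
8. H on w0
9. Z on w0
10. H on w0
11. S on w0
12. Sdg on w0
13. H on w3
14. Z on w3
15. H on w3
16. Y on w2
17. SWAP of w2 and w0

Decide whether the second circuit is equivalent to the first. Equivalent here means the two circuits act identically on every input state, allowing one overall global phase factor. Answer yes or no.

Yes: on every input state the two circuits agree up to one overall phase factor.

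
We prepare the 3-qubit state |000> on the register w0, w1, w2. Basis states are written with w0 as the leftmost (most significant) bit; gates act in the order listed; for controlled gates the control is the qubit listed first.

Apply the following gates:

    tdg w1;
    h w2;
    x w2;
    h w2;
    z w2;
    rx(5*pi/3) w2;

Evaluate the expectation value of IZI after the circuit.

The expectation value of IZI is 1.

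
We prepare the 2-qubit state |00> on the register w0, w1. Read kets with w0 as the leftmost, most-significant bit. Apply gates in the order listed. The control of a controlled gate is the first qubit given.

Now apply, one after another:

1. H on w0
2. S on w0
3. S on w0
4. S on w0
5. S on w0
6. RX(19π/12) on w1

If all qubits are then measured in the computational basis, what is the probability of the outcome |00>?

The probability of measuring |00> is -sqrt(2)/16 + sqrt(6)/16 + 1/4. Key observation: gates 2-5 undo each other exactly, leaving only the rest of the circuit to track.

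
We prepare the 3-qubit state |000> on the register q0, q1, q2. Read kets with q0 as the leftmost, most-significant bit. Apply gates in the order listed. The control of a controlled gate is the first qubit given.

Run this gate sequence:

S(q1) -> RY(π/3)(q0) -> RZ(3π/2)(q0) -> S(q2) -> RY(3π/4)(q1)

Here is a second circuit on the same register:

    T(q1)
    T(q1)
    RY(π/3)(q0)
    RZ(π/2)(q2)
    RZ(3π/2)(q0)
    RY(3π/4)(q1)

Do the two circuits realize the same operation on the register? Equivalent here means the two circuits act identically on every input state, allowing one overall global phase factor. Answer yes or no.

Yes: on every input state the two circuits agree up to one overall phase factor.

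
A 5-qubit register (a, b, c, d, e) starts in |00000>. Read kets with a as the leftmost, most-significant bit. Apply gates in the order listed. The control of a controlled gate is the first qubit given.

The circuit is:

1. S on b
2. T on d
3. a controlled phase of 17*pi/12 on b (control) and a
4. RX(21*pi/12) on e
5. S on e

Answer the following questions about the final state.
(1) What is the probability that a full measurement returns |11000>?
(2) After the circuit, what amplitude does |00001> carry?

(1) Outcome |11000> occurs with probability 0.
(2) The amplitude on |00001> is sqrt(2 - sqrt(2))/2.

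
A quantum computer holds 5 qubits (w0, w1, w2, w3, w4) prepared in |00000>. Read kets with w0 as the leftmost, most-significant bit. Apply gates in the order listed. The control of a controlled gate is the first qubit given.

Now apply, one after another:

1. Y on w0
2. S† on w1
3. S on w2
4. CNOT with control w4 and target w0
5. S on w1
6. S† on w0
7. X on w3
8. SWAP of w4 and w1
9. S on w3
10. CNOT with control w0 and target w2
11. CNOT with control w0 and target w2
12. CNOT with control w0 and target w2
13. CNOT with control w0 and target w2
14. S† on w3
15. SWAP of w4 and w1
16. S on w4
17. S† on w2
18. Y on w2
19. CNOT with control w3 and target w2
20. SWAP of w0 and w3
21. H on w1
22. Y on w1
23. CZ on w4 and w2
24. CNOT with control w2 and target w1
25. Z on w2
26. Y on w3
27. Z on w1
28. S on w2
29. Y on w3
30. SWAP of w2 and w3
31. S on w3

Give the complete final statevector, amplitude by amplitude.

After the circuit, the state carries amplitude sqrt(2)/2 on |10100>, sqrt(2)/2 on |11100>, and 0 on every other basis state. Key observation: gates 8-15 undo each other exactly, leaving only the rest of the circuit to track.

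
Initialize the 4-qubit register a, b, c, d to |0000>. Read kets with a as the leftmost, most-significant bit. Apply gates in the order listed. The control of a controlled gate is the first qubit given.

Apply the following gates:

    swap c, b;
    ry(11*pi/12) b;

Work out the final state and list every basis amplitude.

After the circuit, the state carries amplitude -sqrt(6 - 3*sqrt(2))/4 + sqrt(sqrt(2) + 2)/4 on |0000>, sqrt(2 - sqrt(2))/4 + sqrt(3*sqrt(2) + 6)/4 on |0100>, and 0 on every other basis state.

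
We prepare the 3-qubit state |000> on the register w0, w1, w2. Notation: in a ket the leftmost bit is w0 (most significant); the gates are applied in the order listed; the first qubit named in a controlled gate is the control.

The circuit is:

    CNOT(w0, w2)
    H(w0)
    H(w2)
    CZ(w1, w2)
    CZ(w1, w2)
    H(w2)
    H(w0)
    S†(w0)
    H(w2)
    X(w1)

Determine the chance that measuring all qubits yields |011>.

Outcome |011> occurs with probability 1/2.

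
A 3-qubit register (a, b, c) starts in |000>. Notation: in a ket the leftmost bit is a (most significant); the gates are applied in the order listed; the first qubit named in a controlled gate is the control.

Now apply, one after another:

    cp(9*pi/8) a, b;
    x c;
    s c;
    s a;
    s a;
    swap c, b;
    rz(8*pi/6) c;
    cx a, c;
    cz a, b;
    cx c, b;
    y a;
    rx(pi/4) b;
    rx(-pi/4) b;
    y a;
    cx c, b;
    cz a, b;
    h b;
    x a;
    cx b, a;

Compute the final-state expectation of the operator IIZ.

The expectation value of IIZ is 1. Key observation: the block from step 9 through step 16 cancels to the identity and can be dropped.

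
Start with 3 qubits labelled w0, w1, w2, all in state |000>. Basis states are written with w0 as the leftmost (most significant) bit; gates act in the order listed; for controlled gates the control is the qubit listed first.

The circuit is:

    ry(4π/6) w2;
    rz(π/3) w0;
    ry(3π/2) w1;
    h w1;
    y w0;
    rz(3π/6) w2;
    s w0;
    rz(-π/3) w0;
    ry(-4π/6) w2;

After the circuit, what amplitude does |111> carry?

|111> carries amplitude sqrt(3)*(1 - I)*exp(5*I*pi/12)/4 in the final state.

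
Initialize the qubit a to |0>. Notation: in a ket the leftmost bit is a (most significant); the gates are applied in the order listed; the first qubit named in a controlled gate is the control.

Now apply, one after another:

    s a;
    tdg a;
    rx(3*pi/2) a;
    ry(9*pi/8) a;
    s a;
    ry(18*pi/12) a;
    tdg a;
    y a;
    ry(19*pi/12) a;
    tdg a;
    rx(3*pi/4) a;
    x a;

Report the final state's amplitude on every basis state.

The final amplitudes are -sqrt(3)*sqrt(1/2 - sqrt(2)/4)*sqrt(sqrt(2)/4 + 1/2)*cos(7*pi/16)/2 - sqrt(2)*cos(7*pi/16)/8 + cos(7*pi/16)/4 - sqrt(3)*I*sqrt(1/2 - sqrt(2)/4)*sqrt(sqrt(2)/4 + 1/2)*sin(7*pi/16)/2 - sqrt(2)*I*sin(7*pi/16)/8 + sqrt(3)*sqrt(1/2 - sqrt(2)/4)*sqrt(sqrt(2)/4 + 1/2)*exp(-I*pi/4)*cos(7*pi/16)/2 + exp(-I*pi/4)*cos(7*pi/16)/4 + sqrt(2)*exp(-I*pi/4)*cos(7*pi/16)/8 + sqrt(2)*I*exp(-I*pi/4)*sin(7*pi/16)/8 + I*exp(-I*pi/4)*sin(7*pi/16)/4 + sqrt(3)*I*sqrt(1/2 - sqrt(2)/4)*sqrt(sqrt(2)/4 + 1/2)*exp(-I*pi/4)*sin(7*pi/16)/2 + I*sin(7*pi/16)/4 on |0>, -sqrt(3)*sin(7*pi/16)/4 - sqrt(6)*sin(7*pi/16)/8 + sqrt(1/2 - sqrt(2)/4)*sqrt(sqrt(2)/4 + 1/2)*sin(7*pi/16)/2 + sqrt(6)*exp(-I*pi/4)*sin(7*pi/16)/8 - sqrt(6)*I*exp(-I*pi/4)*cos(7*pi/16)/8 - I*sqrt(1/2 - sqrt(2)/4)*sqrt(sqrt(2)/4 + 1/2)*cos(7*pi/16)/2 + I*sqrt(1/2 - sqrt(2)/4)*sqrt(sqrt(2)/4 + 1/2)*exp(-I*pi/4)*cos(7*pi/16)/2 + sqrt(6)*I*cos(7*pi/16)/8 + sqrt(3)*I*exp(-I*pi/4)*cos(7*pi/16)/4 + sqrt(3)*I*cos(7*pi/16)/4 - sqrt(1/2 - sqrt(2)/4)*sqrt(sqrt(2)/4 + 1/2)*exp(-I*pi/4)*sin(7*pi/16)/2 - sqrt(3)*exp(-I*pi/4)*sin(7*pi/16)/4 on |1>.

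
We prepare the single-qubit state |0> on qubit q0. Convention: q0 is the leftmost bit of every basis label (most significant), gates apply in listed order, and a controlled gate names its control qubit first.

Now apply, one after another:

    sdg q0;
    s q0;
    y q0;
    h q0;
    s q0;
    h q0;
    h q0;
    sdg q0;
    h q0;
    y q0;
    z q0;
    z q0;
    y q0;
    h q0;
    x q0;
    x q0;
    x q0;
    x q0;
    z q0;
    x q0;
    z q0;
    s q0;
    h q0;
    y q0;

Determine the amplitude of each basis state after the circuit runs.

The final amplitudes are 1/2 + I/2 on |0>, -1/2 + I/2 on |1>. Key observation: steps 6-7 multiply out to the identity, so the circuit reduces to the remaining gates.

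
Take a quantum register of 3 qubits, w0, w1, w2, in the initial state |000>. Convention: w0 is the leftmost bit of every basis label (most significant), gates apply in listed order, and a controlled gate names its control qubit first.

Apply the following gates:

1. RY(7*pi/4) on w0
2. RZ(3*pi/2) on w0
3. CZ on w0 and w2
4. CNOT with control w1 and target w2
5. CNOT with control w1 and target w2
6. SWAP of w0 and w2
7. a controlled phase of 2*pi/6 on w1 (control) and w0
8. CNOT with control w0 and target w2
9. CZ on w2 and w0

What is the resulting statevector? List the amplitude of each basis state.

After the circuit, the state carries amplitude sqrt(sqrt(2) + 2)*exp(I*pi/4)/2 on |000>, sqrt(2 - sqrt(2))*exp(3*I*pi/4)/2 on |001>, and 0 on every other basis state. Key observation: the block from step 4 through step 5 cancels to the identity and can be dropped.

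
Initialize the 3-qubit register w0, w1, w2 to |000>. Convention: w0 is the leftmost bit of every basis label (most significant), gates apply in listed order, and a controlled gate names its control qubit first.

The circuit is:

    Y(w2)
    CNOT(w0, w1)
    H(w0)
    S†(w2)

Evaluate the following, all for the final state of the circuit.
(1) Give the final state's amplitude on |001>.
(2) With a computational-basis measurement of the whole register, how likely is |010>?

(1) The final state's coefficient on |001> equals sqrt(2)/2.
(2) A full measurement returns |010> with probability 0.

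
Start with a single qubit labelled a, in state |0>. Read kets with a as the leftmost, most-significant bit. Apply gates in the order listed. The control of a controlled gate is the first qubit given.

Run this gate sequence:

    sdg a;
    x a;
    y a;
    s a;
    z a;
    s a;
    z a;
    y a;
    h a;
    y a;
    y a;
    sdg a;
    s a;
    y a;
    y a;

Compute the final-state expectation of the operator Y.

The observable Y averages to 0.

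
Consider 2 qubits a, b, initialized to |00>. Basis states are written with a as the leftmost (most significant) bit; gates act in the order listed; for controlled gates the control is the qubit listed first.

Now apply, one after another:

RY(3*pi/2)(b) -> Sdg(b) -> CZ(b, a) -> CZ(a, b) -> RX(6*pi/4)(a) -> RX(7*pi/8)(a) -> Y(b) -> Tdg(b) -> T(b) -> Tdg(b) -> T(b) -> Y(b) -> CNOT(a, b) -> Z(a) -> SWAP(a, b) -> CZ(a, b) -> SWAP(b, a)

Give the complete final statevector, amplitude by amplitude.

After the circuit, the state carries amplitude sqrt(2)*sin(5*pi/16)/2 on |00>, sqrt(2)*I*sin(5*pi/16)/2 on |01>, -sqrt(2)*sin(3*pi/16)/2 on |10>, -sqrt(2)*I*sin(3*pi/16)/2 on |11>. Key observation: the block from step 7 through step 12 cancels to the identity and can be dropped.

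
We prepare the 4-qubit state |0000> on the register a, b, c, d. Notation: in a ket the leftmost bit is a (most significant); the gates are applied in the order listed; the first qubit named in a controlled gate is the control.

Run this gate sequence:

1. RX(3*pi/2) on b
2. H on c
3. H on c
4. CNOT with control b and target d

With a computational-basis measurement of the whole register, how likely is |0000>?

Outcome |0000> occurs with probability 1/2. Key observation: the block from step 2 through step 3 cancels to the identity and can be dropped.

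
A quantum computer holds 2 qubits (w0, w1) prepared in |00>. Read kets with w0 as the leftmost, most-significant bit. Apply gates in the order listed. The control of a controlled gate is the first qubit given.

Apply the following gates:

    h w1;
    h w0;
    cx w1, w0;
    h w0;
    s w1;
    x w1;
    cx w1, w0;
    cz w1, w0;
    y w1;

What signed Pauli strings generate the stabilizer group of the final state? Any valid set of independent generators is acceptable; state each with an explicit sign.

The final state is stabilized by the group generated by +XY, -ZZ; other independent generating sets are equally valid.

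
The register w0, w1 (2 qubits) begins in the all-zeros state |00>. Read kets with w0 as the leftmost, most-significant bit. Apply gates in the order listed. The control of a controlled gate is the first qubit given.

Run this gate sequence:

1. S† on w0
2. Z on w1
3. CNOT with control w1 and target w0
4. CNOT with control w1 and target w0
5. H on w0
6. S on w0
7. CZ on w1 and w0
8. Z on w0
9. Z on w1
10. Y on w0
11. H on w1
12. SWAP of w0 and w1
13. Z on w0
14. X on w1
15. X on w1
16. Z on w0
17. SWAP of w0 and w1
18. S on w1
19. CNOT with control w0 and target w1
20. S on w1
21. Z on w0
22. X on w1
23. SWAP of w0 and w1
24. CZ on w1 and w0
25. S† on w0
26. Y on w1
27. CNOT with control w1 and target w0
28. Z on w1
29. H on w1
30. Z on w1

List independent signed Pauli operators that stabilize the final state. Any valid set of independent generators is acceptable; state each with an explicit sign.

One valid set of independent stabilizer generators is +XZ, +ZY (any independent generating set of the same group is equally correct). Key observation: the block from step 12 through step 17 cancels to the identity and can be dropped.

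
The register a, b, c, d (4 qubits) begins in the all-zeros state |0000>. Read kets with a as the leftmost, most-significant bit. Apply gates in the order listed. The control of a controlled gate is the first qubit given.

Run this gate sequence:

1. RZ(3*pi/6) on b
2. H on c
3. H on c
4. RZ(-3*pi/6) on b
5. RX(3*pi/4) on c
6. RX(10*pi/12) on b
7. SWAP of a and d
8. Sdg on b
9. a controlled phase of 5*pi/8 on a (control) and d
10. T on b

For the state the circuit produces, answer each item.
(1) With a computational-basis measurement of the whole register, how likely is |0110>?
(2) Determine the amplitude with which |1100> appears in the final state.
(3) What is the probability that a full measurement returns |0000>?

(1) The probability of measuring |0110> is sqrt(6)/16 + sqrt(2)/8 + sqrt(3)/8 + 1/4. Key observation: gates 1-4 undo each other exactly, leaving only the rest of the circuit to track.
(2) The final state's coefficient on |1100> equals 0.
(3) Outcome |0000> occurs with probability -sqrt(3)/8 - sqrt(2)/8 + sqrt(6)/16 + 1/4.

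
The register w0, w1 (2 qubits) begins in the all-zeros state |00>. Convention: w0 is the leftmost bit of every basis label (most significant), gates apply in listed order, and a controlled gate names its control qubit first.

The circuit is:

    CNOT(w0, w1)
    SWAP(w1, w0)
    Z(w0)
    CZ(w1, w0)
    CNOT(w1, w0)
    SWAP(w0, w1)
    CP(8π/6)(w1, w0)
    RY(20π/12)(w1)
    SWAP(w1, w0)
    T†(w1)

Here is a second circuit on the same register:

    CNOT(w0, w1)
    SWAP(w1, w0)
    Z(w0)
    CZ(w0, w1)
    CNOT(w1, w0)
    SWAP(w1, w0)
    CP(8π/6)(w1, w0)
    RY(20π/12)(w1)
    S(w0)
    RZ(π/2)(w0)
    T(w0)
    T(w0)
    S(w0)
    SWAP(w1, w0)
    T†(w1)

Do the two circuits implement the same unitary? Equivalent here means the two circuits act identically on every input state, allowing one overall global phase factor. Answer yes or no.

Yes, they are equivalent — the unitaries differ by at most a global phase.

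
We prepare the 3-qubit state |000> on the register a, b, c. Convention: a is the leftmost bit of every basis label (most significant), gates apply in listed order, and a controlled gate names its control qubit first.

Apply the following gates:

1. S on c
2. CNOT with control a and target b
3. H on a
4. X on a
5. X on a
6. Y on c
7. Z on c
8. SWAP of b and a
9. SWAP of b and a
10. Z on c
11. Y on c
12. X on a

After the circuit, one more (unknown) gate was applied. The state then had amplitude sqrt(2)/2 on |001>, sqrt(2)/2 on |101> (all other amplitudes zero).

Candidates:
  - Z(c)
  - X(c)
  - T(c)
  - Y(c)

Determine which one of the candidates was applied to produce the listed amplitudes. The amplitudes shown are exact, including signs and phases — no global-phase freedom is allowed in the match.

The applied gate was X(c).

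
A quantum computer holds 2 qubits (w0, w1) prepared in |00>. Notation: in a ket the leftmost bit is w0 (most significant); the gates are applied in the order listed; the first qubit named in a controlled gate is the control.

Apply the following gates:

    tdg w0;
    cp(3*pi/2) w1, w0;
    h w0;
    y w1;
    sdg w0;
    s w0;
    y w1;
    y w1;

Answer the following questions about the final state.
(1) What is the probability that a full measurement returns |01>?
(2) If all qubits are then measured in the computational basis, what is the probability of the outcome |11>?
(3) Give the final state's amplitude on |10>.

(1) The probability of measuring |01> is 1/2.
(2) The probability of measuring |11> is 1/2.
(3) The final state's coefficient on |10> equals 0.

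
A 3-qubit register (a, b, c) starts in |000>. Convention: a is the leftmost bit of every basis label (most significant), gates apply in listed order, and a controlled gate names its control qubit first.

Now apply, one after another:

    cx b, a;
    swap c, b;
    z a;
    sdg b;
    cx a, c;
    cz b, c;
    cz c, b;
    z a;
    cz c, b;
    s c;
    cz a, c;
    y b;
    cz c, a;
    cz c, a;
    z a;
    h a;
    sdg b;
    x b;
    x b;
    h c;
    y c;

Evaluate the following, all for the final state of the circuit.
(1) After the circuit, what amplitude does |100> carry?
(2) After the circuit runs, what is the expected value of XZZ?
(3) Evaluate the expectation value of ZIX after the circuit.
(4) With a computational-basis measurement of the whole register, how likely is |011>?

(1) The final state's coefficient on |100> equals 0.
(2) In the final state, XZZ has expectation 0.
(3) The expectation value of ZIX is 0.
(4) A full measurement returns |011> with probability 1/4.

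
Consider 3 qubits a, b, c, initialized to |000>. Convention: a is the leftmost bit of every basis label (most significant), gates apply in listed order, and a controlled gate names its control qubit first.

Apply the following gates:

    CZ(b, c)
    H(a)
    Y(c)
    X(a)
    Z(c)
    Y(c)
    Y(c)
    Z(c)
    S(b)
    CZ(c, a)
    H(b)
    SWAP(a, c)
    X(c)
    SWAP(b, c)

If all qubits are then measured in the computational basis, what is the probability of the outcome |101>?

The probability of measuring |101> is 1/4. Key observation: the block from step 5 through step 8 cancels to the identity and can be dropped.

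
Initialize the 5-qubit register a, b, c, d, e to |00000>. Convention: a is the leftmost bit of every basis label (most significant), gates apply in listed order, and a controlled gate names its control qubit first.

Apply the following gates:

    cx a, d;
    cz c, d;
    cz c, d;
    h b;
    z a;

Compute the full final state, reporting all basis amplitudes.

The resulting statevector has amplitude sqrt(2)/2 on |00000>, sqrt(2)/2 on |01000>, and 0 on every other basis state. Key observation: gates 2-3 undo each other exactly, leaving only the rest of the circuit to track.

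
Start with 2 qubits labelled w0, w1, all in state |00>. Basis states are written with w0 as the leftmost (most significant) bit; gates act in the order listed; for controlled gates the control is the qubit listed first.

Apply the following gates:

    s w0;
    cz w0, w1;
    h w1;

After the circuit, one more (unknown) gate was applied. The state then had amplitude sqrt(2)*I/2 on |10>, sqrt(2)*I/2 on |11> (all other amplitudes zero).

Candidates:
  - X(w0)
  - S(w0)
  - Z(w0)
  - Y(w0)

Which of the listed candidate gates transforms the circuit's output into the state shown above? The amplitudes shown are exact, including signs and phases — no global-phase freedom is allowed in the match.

The unique candidate consistent with the amplitudes is Y(w0).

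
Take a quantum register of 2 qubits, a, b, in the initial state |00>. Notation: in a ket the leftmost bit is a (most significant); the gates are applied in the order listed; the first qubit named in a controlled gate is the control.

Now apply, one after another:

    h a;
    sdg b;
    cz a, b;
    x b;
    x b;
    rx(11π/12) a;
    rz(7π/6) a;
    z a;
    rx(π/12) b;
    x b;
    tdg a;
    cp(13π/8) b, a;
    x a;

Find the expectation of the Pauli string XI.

In the final state, XI has expectation -1/4 - sqrt(3)/8 - sqrt(6 - 3*sqrt(2))/8 - 3*sqrt(4 - 2*sqrt(2))/32 - sqrt(12 - 6*sqrt(2))/32 + sqrt(2*sqrt(2) + 4)/32 + sqrt(6*sqrt(2) + 12)/32 + sqrt(2)/8 + sqrt(sqrt(2) + 2)/8 + sqrt(6)/8. Key observation: the block from step 4 through step 5 cancels to the identity and can be dropped.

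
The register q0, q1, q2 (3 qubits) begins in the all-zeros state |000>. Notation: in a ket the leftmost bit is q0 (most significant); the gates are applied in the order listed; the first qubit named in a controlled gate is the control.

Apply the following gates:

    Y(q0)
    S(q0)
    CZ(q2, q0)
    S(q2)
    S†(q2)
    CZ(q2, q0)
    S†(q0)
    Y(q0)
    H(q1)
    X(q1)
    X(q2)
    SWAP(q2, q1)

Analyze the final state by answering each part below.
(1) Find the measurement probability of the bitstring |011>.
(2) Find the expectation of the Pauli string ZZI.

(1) Outcome |011> occurs with probability 1/2.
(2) The expectation value of ZZI is -1.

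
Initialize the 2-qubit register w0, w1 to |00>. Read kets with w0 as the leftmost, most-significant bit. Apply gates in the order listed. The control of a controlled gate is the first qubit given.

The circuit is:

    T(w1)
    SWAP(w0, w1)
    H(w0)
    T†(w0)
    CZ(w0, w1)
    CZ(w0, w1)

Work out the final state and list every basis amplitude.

The resulting statevector has amplitude sqrt(2)/2 on |00>, 0 on |01>, -sqrt(2)*exp(3*I*pi/4)/2 on |10>, 0 on |11>. Key observation: steps 5-6 multiply out to the identity, so the circuit reduces to the remaining gates.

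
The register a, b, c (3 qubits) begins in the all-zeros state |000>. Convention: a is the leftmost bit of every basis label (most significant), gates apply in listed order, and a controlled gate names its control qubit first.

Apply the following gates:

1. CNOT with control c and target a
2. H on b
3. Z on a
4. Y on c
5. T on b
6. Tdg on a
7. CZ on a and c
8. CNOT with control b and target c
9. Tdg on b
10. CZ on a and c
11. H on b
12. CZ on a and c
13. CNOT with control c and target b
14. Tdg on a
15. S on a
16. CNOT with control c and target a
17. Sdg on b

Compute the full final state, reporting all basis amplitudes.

After the circuit, the state carries amplitude I/2 on |000>, 0 on |001>, -1/2 on |010>, 0 on |011>, 0 on |100>, I/2 on |101>, 0 on |110>, 1/2 on |111>.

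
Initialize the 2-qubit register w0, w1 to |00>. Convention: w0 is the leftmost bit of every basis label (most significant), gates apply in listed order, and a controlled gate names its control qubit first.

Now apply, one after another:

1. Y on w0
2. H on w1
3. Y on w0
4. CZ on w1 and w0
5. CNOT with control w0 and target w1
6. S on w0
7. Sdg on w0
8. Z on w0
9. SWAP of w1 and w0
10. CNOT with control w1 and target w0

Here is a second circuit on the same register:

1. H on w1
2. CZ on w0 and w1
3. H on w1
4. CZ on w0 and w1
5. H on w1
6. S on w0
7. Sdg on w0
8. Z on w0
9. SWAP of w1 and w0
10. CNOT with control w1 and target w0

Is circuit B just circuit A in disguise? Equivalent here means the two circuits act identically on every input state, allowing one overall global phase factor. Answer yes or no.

Yes, they are equivalent — the unitaries differ by at most a global phase.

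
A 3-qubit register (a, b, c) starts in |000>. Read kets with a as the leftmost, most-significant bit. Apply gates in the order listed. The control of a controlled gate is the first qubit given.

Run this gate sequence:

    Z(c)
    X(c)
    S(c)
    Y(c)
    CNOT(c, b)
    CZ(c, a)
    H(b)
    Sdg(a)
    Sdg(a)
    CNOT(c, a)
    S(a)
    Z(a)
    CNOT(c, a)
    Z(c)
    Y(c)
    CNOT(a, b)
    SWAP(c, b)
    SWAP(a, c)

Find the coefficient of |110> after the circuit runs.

|110> carries amplitude sqrt(2)*I/2 in the final state.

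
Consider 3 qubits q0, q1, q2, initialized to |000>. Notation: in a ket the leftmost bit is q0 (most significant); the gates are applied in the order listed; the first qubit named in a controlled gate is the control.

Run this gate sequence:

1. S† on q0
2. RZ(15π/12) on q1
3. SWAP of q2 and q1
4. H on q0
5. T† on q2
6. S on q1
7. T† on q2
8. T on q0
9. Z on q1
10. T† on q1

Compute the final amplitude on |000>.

|000> carries amplitude -sqrt(2)*exp(3*I*pi/8)/2 in the final state.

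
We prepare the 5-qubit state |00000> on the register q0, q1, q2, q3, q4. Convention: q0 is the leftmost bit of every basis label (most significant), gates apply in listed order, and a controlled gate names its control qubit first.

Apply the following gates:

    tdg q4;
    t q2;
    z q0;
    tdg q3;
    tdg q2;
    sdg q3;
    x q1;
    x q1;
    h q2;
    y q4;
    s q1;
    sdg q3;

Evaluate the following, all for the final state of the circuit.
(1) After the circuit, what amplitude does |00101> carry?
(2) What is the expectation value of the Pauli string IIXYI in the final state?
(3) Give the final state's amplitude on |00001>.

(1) The amplitude on |00101> is sqrt(2)*I/2. Key observation: gates 7-8 undo each other exactly, leaving only the rest of the circuit to track.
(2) The expectation value of IIXYI is 0.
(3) |00001> carries amplitude sqrt(2)*I/2 in the final state.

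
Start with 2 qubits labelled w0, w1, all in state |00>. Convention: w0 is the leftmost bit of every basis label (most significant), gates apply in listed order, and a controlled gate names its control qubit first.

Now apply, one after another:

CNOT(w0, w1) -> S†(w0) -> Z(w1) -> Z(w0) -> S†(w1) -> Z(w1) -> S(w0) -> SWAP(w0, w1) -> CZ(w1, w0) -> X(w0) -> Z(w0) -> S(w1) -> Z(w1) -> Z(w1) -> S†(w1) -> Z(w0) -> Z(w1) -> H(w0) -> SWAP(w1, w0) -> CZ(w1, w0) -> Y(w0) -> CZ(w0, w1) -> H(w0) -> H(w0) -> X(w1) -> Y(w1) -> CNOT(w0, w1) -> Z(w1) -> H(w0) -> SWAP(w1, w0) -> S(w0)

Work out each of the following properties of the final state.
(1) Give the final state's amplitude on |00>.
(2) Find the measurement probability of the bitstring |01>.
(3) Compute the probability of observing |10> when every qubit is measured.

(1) |00> carries amplitude -1/2 in the final state.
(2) Outcome |01> occurs with probability 1/4.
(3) A full measurement returns |10> with probability 1/4.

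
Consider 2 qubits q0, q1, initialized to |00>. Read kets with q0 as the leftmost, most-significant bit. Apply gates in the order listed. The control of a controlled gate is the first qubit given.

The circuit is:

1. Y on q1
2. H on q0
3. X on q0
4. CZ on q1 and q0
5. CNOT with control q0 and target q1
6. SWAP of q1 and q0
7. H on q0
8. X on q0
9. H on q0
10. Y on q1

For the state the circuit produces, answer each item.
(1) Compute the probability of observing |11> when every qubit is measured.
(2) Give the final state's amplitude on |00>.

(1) A full measurement returns |11> with probability 1/2.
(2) |00> carries amplitude -sqrt(2)/2 in the final state.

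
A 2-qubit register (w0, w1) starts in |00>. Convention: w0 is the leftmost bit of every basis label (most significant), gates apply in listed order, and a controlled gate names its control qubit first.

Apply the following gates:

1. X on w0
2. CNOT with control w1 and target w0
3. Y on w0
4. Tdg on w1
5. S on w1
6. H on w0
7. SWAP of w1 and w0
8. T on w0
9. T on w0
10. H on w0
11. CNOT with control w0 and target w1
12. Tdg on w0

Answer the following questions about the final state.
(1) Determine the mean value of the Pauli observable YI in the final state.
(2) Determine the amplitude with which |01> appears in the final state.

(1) The observable YI averages to -sqrt(2)/2.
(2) The final state's coefficient on |01> equals -I/2.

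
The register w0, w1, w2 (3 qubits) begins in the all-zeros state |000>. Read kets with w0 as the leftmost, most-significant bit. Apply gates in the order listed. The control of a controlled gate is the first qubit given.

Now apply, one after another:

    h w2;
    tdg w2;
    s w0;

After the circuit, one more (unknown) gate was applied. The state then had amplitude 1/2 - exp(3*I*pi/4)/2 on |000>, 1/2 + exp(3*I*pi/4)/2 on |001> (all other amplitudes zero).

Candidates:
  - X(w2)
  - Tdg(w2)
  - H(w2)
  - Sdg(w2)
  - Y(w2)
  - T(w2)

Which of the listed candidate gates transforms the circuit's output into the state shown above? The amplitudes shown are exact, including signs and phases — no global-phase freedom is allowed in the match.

The unique candidate consistent with the amplitudes is H(w2).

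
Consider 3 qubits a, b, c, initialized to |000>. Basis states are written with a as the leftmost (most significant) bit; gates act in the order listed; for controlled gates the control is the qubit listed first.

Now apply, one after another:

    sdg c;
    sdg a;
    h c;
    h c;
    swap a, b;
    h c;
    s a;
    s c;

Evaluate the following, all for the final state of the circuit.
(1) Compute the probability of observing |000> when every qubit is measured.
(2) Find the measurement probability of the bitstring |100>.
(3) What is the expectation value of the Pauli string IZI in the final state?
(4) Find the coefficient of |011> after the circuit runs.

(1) The probability of measuring |000> is 1/2.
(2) The probability of measuring |100> is 0.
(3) The observable IZI averages to 1.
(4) The final state's coefficient on |011> equals 0.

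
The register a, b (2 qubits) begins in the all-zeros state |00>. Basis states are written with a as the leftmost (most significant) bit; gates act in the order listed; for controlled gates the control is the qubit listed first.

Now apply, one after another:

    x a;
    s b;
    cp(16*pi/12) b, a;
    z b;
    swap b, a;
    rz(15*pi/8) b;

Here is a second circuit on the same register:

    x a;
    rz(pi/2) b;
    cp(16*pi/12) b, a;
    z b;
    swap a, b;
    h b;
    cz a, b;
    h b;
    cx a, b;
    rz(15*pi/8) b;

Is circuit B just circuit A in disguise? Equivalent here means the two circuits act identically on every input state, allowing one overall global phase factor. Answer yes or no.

Yes, they are equivalent — the unitaries differ by at most a global phase.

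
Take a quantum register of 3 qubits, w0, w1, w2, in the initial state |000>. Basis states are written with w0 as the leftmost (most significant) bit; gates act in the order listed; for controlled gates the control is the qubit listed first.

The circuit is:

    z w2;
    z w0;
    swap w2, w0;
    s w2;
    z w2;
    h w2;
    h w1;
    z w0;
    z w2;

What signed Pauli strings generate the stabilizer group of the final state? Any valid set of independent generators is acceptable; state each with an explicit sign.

The final state is stabilized by the group generated by +IXI, -IIX, +ZII; other independent generating sets are equally valid.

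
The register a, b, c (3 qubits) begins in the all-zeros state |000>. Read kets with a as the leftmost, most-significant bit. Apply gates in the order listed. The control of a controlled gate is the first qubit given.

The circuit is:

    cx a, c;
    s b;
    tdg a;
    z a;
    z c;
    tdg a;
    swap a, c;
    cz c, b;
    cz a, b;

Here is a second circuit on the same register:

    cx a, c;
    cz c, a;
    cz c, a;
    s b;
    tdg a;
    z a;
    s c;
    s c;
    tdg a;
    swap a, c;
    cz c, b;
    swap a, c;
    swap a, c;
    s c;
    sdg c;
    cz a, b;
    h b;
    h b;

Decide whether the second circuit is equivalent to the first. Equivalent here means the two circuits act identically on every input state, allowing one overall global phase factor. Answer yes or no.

Yes — the two circuits implement the same unitary up to a global phase.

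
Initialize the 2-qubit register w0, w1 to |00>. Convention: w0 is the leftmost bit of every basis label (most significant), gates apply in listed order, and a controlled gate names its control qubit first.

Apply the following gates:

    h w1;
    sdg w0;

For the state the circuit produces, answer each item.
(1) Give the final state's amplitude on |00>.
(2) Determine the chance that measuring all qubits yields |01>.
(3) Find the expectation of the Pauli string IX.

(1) |00> carries amplitude sqrt(2)/2 in the final state.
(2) Outcome |01> occurs with probability 1/2.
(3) In the final state, IX has expectation 1.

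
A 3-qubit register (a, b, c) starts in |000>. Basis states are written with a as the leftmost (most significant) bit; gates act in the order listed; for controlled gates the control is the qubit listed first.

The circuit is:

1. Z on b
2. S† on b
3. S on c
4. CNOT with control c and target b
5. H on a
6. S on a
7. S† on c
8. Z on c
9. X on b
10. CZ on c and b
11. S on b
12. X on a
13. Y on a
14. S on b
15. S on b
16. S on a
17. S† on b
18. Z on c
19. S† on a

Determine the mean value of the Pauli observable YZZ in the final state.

The observable YZZ averages to 1.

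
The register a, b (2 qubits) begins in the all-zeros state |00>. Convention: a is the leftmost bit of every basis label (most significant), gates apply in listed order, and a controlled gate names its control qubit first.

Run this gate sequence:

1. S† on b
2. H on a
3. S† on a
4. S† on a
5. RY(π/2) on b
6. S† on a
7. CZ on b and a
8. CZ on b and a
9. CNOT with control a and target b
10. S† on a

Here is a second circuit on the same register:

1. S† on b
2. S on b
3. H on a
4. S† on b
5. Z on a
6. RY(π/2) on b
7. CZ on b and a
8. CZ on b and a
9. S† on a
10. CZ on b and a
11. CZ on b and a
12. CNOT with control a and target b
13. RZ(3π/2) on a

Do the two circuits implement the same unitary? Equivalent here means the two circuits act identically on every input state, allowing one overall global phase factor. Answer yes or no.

Yes — the two circuits implement the same unitary up to a global phase.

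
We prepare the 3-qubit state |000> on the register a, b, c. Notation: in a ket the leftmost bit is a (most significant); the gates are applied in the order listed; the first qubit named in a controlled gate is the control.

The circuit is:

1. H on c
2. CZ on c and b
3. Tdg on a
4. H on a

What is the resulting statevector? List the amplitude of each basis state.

The resulting statevector has amplitude 1/2 on |000>, 1/2 on |001>, 0 on |010>, 0 on |011>, 1/2 on |100>, 1/2 on |101>, 0 on |110>, 0 on |111>.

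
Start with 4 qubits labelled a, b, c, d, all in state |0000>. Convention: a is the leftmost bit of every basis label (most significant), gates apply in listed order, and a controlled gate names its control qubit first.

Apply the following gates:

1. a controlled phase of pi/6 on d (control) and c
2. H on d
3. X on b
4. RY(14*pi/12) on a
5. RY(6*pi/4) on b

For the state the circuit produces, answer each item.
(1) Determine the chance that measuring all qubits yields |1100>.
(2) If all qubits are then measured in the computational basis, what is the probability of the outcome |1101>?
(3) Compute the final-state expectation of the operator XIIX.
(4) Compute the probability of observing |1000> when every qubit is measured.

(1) Outcome |1100> occurs with probability sqrt(3)/16 + 1/8.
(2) A full measurement returns |1101> with probability sqrt(3)/16 + 1/8.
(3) In the final state, XIIX has expectation -1/2.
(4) Outcome |1000> occurs with probability sqrt(3)/16 + 1/8.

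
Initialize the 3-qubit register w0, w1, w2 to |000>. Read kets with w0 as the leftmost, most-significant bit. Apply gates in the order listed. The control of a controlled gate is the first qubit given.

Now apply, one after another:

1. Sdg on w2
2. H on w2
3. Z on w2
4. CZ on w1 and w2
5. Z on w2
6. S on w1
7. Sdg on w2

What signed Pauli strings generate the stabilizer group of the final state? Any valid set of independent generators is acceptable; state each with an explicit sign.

The stabilizer group can be generated by -IIY, +ZII, +IZI, among other valid generating sets.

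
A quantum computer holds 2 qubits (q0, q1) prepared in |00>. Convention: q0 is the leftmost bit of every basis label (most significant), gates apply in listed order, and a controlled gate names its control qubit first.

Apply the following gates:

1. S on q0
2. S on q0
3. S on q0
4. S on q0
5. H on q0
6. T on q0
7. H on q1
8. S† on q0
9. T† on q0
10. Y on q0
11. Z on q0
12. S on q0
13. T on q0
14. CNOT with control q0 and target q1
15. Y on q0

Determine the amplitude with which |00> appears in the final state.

|00> carries amplitude -exp(3*I*pi/4)/2 in the final state. Key observation: gates 1-4 undo each other exactly, leaving only the rest of the circuit to track.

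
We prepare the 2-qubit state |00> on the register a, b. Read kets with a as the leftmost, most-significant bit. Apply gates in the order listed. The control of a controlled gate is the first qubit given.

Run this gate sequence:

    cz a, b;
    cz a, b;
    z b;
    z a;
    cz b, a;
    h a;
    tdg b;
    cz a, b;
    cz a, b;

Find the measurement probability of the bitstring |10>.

The probability of measuring |10> is 1/2.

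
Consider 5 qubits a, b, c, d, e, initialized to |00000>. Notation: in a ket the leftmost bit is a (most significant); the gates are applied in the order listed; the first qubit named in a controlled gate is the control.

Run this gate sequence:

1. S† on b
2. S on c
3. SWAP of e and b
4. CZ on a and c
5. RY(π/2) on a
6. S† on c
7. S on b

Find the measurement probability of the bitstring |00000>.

A full measurement returns |00000> with probability 1/2.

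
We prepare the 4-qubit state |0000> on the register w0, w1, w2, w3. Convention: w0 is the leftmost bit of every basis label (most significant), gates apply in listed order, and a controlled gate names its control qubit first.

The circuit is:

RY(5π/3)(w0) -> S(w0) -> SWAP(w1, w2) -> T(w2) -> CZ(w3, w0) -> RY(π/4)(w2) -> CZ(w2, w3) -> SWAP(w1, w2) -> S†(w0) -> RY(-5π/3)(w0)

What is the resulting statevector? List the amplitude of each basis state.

After the circuit, the state carries amplitude sqrt(sqrt(2) + 2)/2 on |0000>, sqrt(2 - sqrt(2))/2 on |0100>, and 0 on every other basis state.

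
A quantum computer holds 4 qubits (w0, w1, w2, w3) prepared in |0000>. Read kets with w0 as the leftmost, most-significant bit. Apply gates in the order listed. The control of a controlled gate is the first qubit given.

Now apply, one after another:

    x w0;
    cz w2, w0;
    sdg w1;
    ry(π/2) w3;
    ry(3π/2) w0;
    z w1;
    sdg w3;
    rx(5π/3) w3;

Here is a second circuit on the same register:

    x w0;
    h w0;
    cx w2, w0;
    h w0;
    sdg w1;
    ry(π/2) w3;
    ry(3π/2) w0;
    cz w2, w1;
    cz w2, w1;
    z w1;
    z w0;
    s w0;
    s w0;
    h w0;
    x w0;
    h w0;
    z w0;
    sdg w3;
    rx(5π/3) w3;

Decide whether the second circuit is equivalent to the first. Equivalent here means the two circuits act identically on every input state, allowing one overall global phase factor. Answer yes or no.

Yes, they are equivalent — the unitaries differ by at most a global phase.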